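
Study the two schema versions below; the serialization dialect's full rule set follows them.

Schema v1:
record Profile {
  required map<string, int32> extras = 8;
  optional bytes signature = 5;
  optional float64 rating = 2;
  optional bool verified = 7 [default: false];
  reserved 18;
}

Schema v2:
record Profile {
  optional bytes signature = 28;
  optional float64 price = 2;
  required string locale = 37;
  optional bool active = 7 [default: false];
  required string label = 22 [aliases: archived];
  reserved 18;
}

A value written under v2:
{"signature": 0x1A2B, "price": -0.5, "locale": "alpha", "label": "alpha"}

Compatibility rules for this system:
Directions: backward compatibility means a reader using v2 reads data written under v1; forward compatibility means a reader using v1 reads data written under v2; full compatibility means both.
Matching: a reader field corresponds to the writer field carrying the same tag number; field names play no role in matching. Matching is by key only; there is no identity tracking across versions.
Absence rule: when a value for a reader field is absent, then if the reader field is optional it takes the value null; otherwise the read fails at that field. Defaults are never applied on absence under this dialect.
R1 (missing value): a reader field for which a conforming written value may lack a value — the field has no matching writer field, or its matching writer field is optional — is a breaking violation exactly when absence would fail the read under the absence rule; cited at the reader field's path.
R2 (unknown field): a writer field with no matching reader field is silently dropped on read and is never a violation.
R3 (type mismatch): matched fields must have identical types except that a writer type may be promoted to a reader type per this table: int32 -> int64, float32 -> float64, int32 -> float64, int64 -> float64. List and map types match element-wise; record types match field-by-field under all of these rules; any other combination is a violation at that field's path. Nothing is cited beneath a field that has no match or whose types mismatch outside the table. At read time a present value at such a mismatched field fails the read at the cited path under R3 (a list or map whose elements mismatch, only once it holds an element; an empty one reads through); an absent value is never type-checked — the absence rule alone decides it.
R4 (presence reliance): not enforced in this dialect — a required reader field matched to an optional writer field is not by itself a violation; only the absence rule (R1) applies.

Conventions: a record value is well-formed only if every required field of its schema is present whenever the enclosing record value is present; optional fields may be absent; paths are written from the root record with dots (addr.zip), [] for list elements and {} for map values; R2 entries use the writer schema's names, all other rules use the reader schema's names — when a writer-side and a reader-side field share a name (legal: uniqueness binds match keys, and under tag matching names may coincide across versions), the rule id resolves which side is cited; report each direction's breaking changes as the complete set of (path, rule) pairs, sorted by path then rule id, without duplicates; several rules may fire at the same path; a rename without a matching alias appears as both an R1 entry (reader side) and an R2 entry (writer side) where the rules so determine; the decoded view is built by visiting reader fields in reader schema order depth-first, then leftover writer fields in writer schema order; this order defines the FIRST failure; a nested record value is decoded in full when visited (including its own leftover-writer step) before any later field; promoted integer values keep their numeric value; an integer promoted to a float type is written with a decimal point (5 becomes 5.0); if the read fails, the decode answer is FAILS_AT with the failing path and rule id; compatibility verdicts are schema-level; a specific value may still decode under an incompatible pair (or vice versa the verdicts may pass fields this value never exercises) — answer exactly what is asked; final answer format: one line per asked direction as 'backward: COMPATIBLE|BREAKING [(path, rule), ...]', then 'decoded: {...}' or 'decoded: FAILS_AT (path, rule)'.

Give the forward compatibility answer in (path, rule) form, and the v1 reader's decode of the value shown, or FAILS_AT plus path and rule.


arrows below run writer -> reader for Profile
forward on Profile — v1 reading data written by v2:
  extras has no writer counterpart
  signature has no writer counterpart
  writer optional, float64 -> float64: reader rating maps from writer price
  writer optional, bool -> bool: reader verified maps from writer active
  writer signature: unknown to reader
  writer locale: unknown to reader
  writer label: unknown to reader
  R1 fires at extras
  => forward verdict for Profile: BREAKING, 1 violation(s)
migrating the Profile value to v1:
  read fails at extras under R1 (no fill)
  => FAILS_AT (extras, R1)
ruling out the remaining Profile differences:
  renamed field verified to active in record Profile -> fires no rule on Profile, leaving the asked answer as it is
  renamed field rating to price in record Profile -> fires no rule on Profile, leaving the asked answer as it is
  added field label to record Profile: required string, tag 22 (in v2 it sits last) -> affects backward compatibility only, which is not asked
  field signature in record Profile: tag 5 changed to 28 -> fires no rule on Profile, leaving the asked answer as it is
  added field locale to record Profile: required string, tag 37 (in v2 it sits immediately before active) -> affects backward compatibility only, which is not asked

forward: BREAKING [(extras, R1)]; decoded: FAILS_AT (extras, R1)


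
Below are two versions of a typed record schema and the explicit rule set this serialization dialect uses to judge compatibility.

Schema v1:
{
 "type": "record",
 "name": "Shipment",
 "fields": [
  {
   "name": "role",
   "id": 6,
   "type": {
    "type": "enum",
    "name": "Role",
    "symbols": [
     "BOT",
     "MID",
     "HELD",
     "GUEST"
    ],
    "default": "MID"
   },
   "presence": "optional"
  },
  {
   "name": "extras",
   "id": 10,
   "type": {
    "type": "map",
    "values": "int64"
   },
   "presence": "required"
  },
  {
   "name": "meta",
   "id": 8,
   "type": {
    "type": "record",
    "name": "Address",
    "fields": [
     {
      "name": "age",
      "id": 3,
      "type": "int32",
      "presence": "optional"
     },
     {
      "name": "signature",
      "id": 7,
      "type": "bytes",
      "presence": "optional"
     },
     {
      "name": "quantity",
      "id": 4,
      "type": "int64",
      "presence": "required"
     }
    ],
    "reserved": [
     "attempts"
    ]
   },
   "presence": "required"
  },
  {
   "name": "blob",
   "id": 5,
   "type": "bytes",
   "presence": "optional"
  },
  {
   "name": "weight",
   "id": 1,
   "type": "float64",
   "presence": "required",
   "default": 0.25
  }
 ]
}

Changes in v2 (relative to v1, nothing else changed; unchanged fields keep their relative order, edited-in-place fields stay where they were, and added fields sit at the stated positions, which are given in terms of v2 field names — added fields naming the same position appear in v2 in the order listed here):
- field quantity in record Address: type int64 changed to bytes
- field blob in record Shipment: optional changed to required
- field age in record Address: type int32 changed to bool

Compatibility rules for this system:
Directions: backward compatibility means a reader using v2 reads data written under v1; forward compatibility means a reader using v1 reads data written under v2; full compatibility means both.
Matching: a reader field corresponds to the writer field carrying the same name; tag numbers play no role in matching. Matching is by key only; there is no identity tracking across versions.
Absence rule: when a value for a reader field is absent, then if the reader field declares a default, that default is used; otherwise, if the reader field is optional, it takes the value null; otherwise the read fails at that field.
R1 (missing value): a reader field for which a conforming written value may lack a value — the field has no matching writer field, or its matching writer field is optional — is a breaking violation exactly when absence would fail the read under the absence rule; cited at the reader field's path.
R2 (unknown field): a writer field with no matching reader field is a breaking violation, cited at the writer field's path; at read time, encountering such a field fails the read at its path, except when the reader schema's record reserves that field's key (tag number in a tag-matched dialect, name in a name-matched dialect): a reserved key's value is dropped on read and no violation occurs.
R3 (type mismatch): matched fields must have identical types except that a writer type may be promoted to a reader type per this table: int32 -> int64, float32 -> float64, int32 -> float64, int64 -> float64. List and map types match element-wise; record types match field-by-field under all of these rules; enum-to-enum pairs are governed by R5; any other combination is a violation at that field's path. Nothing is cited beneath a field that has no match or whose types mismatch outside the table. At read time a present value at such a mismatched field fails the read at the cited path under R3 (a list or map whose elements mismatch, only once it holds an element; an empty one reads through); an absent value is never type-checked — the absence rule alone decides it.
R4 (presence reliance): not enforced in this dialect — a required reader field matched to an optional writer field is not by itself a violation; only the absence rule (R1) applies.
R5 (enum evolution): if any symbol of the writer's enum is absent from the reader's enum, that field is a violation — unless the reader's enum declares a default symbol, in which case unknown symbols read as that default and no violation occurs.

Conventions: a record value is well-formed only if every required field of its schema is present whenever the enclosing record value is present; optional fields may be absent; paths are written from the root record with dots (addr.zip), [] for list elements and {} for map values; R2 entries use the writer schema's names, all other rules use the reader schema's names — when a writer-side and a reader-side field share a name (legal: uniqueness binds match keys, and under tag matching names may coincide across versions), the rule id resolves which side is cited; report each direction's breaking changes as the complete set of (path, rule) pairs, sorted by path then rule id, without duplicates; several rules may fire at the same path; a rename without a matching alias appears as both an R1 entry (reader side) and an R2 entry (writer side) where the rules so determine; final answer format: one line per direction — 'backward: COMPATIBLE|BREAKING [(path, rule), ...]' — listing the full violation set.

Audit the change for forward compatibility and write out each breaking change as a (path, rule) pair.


in Shipment below, arrows point writer -> reader
forward pass over Shipment, reader schema v1, writer schema v2:
  writer optional, Role -> Role: reader role maps from writer role
  writer required, map<string, int64> -> map<string, int64>: reader extras maps from writer extras
  writer required, Address -> Address: reader meta maps from writer meta
  writer required, bytes -> bytes: reader blob maps from writer blob
  writer required, float64 -> float64: reader weight maps from writer weight
  writer optional, bool -> int32: reader meta.age maps from writer meta.age
  writer optional, bytes -> bytes: reader meta.signature maps from writer meta.signature
  writer required, bytes -> int64: reader meta.quantity maps from writer meta.quantity
  violation R3 at meta.age
  violation R3 at meta.quantity
  => forward: BREAKING (2)
the rest of the Shipment diff is inert for this question:
  field blob in record Shipment: optional changed to required -> fires only in the backward direction of Shipment, which is not asked here

forward: BREAKING [(meta.age, R3), (meta.quantity, R3)]


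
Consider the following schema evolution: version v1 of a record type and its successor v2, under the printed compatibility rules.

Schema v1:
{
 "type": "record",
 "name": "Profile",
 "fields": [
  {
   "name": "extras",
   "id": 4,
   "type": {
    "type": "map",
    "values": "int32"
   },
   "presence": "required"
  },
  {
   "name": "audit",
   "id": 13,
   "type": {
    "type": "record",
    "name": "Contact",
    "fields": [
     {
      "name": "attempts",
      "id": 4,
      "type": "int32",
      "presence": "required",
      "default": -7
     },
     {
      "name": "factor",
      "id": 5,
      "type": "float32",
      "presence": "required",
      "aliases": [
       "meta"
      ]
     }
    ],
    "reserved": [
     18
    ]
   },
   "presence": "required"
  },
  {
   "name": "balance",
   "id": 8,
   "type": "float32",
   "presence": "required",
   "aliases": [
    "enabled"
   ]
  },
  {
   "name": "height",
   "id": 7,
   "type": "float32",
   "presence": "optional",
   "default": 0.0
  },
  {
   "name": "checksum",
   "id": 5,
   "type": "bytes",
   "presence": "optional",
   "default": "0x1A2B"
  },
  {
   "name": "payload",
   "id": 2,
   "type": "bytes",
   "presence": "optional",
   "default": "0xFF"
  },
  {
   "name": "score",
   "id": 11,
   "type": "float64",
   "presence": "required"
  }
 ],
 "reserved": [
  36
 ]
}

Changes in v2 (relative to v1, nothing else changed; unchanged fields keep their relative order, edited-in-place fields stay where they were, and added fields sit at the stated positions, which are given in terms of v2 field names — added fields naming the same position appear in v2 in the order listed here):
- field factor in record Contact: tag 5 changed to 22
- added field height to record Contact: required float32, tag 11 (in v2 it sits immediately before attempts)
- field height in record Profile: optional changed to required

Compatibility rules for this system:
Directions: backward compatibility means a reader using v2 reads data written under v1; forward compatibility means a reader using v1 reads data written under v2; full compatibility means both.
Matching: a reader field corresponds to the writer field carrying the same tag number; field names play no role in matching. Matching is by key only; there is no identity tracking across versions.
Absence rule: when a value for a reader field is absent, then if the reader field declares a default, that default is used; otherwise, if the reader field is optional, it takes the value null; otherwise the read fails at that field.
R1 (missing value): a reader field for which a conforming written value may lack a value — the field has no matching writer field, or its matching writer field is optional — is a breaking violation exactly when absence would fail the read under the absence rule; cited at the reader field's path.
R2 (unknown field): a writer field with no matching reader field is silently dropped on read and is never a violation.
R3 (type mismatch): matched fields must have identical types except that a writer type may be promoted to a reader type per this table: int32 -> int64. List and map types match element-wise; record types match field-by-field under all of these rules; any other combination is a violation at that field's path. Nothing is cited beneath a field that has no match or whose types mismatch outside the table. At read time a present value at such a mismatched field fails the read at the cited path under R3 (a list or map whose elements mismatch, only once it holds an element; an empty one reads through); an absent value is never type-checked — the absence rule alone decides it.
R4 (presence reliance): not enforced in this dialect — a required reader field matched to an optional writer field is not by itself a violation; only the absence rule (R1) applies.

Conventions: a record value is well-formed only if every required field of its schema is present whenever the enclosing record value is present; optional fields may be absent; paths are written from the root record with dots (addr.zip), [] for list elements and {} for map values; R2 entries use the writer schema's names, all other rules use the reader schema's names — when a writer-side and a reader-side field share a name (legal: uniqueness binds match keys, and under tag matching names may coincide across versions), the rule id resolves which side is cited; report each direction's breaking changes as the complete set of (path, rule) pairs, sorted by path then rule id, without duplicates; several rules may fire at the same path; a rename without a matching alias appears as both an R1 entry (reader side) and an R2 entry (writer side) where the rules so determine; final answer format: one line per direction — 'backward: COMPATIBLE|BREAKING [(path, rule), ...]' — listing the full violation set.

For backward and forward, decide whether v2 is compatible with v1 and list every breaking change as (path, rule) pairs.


backward: BREAKING [(audit.factor, R1), (audit.height, R1)]; forward: BREAKING [(audit.factor, R1)]

each type pair in Profile: writer, then reader
backward pass over Profile, reader schema v2, writer schema v1:
  writer required, map<string, int32> -> map<string, int32>: reader extras maps from writer extras
  writer required, Contact -> Contact: reader audit maps from writer audit
  writer required, float32 -> float32: reader balance maps from writer balance
  writer optional, float32 -> float32: reader height maps from writer height
  writer optional, bytes -> bytes: reader checksum maps from writer checksum
  writer optional, bytes -> bytes: reader payload maps from writer payload
  writer required, float64 -> float64: reader score maps from writer score
  audit.height has no writer counterpart
  writer required, int32 -> int32: reader audit.attempts maps from writer audit.attempts
  audit.factor has no writer counterpart
  leftover writer field: audit.factor
  rule R1 violated at audit.factor
  rule R1 violated at audit.height
  => backward: BREAKING (2)
forward pass over Profile, reader schema v1, writer schema v2:
  writer required, map<string, int32> -> map<string, int32>: reader extras maps from writer extras
  writer required, Contact -> Contact: reader audit maps from writer audit
  writer required, float32 -> float32: reader balance maps from writer balance
  writer required, float32 -> float32: reader height maps from writer height
  writer optional, bytes -> bytes: reader checksum maps from writer checksum
  writer optional, bytes -> bytes: reader payload maps from writer payload
  writer required, float64 -> float64: reader score maps from writer score
  writer required, int32 -> int32: reader audit.attempts maps from writer audit.attempts
  audit.factor has no writer counterpart
  leftover writer field: audit.height
  leftover writer field: audit.factor
  rule R1 violated at audit.factor
  => forward: BREAKING (1)


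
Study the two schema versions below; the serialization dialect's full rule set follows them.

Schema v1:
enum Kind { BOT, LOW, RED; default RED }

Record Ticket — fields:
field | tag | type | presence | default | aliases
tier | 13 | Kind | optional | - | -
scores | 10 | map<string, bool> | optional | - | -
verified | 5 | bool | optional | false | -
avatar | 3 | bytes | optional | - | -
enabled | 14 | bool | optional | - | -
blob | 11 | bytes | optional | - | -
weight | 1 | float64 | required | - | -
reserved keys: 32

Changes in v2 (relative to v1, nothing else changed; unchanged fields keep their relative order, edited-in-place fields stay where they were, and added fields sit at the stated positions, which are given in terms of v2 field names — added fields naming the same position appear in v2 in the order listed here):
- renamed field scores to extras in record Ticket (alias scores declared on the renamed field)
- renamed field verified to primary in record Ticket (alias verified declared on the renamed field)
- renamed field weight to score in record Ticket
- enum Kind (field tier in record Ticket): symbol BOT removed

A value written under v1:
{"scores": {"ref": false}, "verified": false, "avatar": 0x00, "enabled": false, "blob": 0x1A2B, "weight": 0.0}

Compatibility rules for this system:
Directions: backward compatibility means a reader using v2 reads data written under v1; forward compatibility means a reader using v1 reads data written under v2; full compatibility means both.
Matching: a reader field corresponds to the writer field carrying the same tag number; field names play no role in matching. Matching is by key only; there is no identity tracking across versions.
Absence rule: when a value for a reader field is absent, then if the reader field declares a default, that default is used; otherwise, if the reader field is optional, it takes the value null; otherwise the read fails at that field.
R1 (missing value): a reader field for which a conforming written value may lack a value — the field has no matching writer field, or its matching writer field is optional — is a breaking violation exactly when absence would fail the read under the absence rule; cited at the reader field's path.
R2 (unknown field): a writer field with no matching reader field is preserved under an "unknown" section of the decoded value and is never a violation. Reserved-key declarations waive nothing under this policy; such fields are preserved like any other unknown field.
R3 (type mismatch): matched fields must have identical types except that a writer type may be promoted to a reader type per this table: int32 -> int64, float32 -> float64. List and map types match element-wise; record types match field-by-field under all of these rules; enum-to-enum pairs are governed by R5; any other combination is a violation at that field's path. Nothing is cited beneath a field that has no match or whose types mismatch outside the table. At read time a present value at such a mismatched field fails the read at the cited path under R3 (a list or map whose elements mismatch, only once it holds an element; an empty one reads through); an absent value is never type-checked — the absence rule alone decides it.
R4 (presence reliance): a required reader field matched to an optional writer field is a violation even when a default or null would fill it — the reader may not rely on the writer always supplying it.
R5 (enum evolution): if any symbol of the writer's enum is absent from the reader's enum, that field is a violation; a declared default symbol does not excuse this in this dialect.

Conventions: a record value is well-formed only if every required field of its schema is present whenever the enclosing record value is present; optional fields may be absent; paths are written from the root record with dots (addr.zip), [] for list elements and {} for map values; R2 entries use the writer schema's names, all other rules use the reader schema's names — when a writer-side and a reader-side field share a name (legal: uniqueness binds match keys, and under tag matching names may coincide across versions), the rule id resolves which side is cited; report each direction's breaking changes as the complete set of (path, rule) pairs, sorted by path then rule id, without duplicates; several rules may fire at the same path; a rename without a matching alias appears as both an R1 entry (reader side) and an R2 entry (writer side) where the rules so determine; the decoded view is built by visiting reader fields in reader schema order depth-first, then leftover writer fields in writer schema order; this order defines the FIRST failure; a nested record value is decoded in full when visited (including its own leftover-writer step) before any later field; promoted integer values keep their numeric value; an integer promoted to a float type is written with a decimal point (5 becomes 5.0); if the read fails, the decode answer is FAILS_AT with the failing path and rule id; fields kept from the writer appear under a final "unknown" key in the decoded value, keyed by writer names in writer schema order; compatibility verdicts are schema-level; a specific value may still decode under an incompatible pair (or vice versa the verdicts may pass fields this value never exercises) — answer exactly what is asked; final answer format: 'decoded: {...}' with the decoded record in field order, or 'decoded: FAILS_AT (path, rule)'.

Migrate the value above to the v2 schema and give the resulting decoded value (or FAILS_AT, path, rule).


decoded: {"tier": null, "extras": {"ref": false}, "primary": false, "avatar": 0x00, "enabled": false, "blob": 0x1A2B, "score": 0.0}

the writer's type comes first in each Ticket pair
migrating the Ticket value to v2:
  tier := null (not supplied -> null)
  extras := {"ref": false} (from writer scores)
  primary := false (from writer verified)
  avatar := 0x00
  enabled := false
  blob := 0x1A2B
  score := 0.0 (from writer weight)
  => decoded: {"tier": null, "extras": {"ref": false}, "primary": false, "avatar": 0x00, "enabled": false, "blob": 0x1A2B, "score": 0.0}
ruling out the remaining Ticket differences:
  enum Kind (field tier in record Ticket): symbol BOT removed -> schema-level compatibility only; this Ticket value's decode is unchanged


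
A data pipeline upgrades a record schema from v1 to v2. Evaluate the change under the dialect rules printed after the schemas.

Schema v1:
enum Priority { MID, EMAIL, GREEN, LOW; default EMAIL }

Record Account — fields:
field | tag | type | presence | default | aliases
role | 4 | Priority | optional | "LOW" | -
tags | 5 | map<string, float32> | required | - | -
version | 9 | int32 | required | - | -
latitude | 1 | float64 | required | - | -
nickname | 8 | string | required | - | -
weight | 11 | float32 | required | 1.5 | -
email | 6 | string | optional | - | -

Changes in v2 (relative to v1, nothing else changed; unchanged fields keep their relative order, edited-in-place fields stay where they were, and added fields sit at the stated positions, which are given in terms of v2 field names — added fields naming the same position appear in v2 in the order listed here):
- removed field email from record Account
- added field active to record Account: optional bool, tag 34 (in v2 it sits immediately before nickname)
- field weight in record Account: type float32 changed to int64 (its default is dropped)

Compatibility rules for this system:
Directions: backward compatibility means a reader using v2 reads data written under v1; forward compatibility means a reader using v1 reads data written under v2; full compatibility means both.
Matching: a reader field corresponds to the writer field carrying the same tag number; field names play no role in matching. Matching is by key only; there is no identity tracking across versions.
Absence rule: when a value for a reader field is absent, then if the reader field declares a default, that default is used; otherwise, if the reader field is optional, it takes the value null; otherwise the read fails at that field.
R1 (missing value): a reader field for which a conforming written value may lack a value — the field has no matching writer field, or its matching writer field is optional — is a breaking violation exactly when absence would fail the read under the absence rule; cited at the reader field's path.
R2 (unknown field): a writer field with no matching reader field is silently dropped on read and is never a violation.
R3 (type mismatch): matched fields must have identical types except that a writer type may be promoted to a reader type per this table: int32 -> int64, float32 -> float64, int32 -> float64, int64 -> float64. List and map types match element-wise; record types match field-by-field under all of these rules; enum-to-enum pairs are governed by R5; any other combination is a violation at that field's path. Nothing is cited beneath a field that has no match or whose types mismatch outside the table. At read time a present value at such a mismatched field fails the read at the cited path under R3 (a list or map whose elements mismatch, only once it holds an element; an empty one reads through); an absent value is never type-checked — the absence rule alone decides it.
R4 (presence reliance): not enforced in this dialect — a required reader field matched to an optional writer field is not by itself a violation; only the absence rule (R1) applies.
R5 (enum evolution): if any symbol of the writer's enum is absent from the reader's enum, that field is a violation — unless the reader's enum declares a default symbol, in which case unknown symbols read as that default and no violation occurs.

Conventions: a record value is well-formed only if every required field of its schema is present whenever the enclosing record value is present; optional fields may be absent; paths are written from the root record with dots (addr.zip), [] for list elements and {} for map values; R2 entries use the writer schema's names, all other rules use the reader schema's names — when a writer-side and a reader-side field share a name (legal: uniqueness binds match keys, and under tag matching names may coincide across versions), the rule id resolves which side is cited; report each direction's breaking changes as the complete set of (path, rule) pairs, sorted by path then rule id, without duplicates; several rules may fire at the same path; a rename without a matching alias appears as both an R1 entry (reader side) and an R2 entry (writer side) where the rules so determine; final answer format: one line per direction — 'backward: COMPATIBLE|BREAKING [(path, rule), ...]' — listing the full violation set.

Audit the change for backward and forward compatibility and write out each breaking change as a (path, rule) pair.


in Account below, arrows point writer -> reader
backward pass over Account, reader schema v2, writer schema v1:
  role: paired with writer role (Priority -> Priority; writer optional)
  tags: paired with writer tags (map<string, float32> -> map<string, float32>; writer required)
  version: paired with writer version (int32 -> int32; writer required)
  latitude: paired with writer latitude (float64 -> float64; writer required)
  no writer field matches reader active
  nickname: paired with writer nickname (string -> string; writer required)
  weight: paired with writer weight (float32 -> int64; writer required)
  leftover writer field: email
  R3 fires at weight
  => backward: BREAKING (1)
forward pass over Account, reader schema v1, writer schema v2:
  role: paired with writer role (Priority -> Priority; writer optional)
  tags: paired with writer tags (map<string, float32> -> map<string, float32>; writer required)
  version: paired with writer version (int32 -> int32; writer required)
  latitude: paired with writer latitude (float64 -> float64; writer required)
  nickname: paired with writer nickname (string -> string; writer required)
  weight: paired with writer weight (int64 -> float32; writer required)
  no writer field matches reader email
  leftover writer field: active
  R3 fires at weight
  => forward: BREAKING (1)

backward: BREAKING [(weight, R3)]; forward: BREAKING [(weight, R3)]


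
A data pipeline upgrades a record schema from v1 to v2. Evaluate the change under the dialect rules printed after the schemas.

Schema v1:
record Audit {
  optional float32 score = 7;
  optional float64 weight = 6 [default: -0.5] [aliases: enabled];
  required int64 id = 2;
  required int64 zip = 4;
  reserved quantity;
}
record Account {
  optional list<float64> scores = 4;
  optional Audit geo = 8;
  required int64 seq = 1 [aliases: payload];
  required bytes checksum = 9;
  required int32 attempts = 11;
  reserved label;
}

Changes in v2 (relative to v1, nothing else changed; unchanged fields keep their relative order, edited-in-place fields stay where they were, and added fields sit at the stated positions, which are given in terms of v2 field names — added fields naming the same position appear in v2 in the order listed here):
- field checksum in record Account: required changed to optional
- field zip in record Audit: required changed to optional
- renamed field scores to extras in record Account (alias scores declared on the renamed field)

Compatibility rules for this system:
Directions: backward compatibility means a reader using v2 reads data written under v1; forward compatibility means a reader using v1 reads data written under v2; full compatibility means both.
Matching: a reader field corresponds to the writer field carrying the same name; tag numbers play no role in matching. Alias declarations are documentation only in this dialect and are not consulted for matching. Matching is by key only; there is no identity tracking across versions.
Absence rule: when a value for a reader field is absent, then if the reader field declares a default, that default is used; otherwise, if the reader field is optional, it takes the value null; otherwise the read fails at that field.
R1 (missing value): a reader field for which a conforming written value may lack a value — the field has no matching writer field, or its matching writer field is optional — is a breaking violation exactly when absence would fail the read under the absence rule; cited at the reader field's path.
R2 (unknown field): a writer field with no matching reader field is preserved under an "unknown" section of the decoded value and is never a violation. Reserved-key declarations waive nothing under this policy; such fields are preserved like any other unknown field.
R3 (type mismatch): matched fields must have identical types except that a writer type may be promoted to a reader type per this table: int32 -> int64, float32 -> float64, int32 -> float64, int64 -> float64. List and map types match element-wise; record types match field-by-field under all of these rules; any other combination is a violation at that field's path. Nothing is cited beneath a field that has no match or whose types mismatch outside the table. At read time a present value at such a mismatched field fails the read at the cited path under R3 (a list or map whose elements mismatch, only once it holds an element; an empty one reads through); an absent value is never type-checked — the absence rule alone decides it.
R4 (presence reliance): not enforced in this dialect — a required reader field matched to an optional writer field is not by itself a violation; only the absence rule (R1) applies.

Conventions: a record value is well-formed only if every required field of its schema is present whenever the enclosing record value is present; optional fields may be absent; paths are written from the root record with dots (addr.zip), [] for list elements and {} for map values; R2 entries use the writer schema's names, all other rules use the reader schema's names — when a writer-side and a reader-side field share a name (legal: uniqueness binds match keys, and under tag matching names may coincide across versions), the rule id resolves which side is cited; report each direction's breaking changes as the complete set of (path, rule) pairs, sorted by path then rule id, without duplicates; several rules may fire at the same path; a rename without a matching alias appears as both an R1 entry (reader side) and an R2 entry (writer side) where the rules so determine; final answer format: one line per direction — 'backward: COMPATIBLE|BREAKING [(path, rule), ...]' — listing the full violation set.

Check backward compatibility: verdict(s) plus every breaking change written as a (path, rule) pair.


the writer's type comes first in each Account pair
backward on Account — v2 reading data written by v1:
  extras: no writer match
  geo: Audit -> Audit, writer optional; from geo
  seq: int64 -> int64, writer required; from seq
  checksum: bytes -> bytes, writer required; from checksum
  attempts: int32 -> int32, writer required; from attempts
  writer field scores has no reader counterpart
  geo.score: float32 -> float32, writer optional; from geo.score
  geo.weight: float64 -> float64, writer optional; from geo.weight
  geo.id: int64 -> int64, writer required; from geo.id
  geo.zip: int64 -> int64, writer required; from geo.zip
  => no violations; backward on Account: COMPATIBLE
the rest of the Account diff is inert for this question:
  field checksum in record Account: required changed to optional -> fires only in the forward direction of Account, which is not asked here
  field zip in record Audit: required changed to optional -> fires only in the forward direction of Account, which is not asked here
  renamed field scores to extras in record Account (alias scores declared on the renamed field) -> inert for the asked Account verdict: nothing fires

backward: COMPATIBLE []


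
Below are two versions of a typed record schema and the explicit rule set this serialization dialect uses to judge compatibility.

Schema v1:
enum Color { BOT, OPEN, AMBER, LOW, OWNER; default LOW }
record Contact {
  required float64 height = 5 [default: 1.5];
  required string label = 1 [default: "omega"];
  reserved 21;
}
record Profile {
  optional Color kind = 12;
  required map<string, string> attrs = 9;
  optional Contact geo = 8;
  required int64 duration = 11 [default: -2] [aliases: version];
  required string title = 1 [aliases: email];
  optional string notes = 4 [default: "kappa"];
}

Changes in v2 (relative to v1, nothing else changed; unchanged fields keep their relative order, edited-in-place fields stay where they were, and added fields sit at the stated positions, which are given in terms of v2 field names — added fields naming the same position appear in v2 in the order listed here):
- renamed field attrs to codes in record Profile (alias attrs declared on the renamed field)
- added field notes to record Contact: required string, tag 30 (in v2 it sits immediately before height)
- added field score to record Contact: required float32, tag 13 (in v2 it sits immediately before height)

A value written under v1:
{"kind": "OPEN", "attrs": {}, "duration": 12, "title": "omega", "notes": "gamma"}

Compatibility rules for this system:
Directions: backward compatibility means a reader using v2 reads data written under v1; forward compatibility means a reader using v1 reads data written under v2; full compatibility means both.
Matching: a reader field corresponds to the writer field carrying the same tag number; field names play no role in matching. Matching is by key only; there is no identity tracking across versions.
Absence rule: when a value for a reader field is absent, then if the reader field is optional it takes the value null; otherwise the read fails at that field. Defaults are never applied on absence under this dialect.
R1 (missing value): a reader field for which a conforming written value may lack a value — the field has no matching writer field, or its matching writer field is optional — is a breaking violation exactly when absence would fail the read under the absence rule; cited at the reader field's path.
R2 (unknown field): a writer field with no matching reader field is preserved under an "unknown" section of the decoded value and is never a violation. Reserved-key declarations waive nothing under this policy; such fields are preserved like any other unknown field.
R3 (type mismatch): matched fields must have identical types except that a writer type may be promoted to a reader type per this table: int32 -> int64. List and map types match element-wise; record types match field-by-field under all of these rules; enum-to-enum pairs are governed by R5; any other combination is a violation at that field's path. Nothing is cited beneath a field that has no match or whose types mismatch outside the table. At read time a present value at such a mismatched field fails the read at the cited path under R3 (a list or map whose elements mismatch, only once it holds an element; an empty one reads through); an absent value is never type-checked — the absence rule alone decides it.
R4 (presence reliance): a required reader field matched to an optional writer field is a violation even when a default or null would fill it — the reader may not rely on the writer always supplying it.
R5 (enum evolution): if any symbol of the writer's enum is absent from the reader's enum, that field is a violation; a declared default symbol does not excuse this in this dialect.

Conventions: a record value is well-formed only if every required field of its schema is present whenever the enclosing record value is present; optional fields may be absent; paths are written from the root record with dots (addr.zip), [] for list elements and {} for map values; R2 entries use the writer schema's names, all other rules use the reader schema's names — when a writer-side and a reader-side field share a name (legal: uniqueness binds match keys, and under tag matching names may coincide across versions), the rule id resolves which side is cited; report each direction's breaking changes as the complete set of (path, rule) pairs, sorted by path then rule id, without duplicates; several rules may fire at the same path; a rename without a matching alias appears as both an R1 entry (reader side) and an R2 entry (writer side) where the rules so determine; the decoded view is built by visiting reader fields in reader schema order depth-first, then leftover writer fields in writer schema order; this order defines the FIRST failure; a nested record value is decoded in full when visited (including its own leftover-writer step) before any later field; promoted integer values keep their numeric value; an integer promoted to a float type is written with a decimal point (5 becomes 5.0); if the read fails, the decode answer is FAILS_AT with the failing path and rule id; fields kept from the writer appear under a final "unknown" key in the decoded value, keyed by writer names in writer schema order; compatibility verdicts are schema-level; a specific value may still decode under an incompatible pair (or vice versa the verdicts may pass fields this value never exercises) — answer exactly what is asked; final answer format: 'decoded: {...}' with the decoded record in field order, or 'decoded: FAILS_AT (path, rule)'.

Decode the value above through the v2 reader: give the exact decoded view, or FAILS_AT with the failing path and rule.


decoded: {"kind": "OPEN", "codes": {}, "geo": null, "duration": 12, "title": "omega", "notes": "gamma"}

each type pair in Profile: writer, then reader
migrating the Profile value to v2:
  kind := "OPEN"
  codes := {} (from writer attrs)
  geo := null (absent, optional -> null)
  duration := 12
  title := "omega"
  notes := "gamma"
  => decoded: {"kind": "OPEN", "codes": {}, "geo": null, "duration": 12, "title": "omega", "notes": "gamma"}
remaining Profile differences; none change what is asked:
  added field score to record Contact: required float32, tag 13 (in v2 it sits immediately before height) -> affects the rule determinations only; this particular Profile value decodes identically
  added field notes to record Contact: required string, tag 30 (in v2 it sits immediately before height) -> affects the rule determinations only; this particular Profile value decodes identically
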